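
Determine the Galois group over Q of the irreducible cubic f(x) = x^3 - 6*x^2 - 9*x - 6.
Gal(K/Q) = S_3 (symmetric group of order 6)

Compute the discriminant of x^3 + (-6)*x^2 + (-9)*x + (-6): Δ = -6156. Since Δ is not a rational square, the Galois group is not contained in A_3; it must be the full S_3 (irreducibility of the cubic rules out anything smaller).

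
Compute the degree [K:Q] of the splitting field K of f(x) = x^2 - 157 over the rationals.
[K:Q] = 2

The polynomial x^2 - 157 is irreducible over Q since 157 is not a perfect square. Its splitting field is Q(sqrt(157)), which has degree 2 over Q.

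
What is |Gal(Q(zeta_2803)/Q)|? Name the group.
|Gal(Q(zeta_2803)/Q)| = phi(2803) = 2802; group ≅ (Z/2803Z)^* ≅ Z/2802Z

The n-th cyclotomic polynomial Φ_2803(x) is the minimal polynomial of zeta_2803 over Q and has degree phi(2803) = 2802. So Q(zeta_2803) is a degree-2802 Galois extension with Galois group (Z/2803Z)^*. (Z/2803Z)^* is cyclic since 2803 is an odd prime power (or 4). Hence Gal(Q(zeta_2803)/Q) ≅ Z/2802Z.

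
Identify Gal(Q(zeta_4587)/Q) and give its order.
|Gal(Q(zeta_4587)/Q)| = phi(4587) = 2760; group ≅ (Z/4587Z)^* ≅ Z/2Z × Z/10Z × Z/138Z

The n-th cyclotomic polynomial Φ_4587(x) is the minimal polynomial of zeta_4587 over Q and has degree phi(4587) = 2760. So Q(zeta_4587) is a degree-2760 Galois extension with Galois group (Z/4587Z)^*. By CRT, (Z/4587Z)^* ≅ (Z/3Z)^* × (Z/11Z)^* × (Z/139Z)^*. Each prime-power unit group is (Z/3Z)^* ≅ Z/2Z; (Z/11Z)^* ≅ Z/10Z; (Z/139Z)^* ≅ Z/138Z. Hence Gal(Q(zeta_4587)/Q) ≅ Z/2Z × Z/10Z × Z/138Z.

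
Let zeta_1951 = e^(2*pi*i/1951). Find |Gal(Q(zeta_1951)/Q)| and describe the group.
|Gal(Q(zeta_1951)/Q)| = phi(1951) = 1950; group ≅ (Z/1951Z)^* ≅ Z/1950Z

The n-th cyclotomic polynomial Φ_1951(x) is the minimal polynomial of zeta_1951 over Q and has degree phi(1951) = 1950. So Q(zeta_1951) is a degree-1950 Galois extension with Galois group (Z/1951Z)^*. (Z/1951Z)^* is cyclic since 1951 is an odd prime power (or 4). Hence Gal(Q(zeta_1951)/Q) ≅ Z/1950Z.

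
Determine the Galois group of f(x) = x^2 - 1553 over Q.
Gal(K/Q) = Z/2Z (cyclic of order 2)

x^2 - 1553 is irreducible over Q since 1553 is not a rational square. The splitting field Q(sqrt(1553)) has degree 2 over Q, and its unique nontrivial automorphism is sqrt(1553) ↦ -sqrt(1553). Hence Gal(Q(sqrt(1553))/Q) = Z/2Z.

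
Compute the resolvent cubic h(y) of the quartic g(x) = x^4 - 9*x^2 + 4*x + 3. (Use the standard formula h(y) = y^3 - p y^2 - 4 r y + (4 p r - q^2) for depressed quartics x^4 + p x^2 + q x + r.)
h(y) = y^3 + 9*y^2 - 12*y - 124

Identify coefficients: p = -9, q = 4, r = 3.
Plug into h(y) = y^3 - p y^2 - 4 r y + (4 p r - q^2):
  h(y) = y^3 - (-9) y^2 - 4*(3) y + (4*(-9)*(3) - (4)^2)
       = y^3 + (9) y^2 + (-12) y + (-124).
Simplifying: h(y) = y^3 + 9*y^2 - 12*y - 124.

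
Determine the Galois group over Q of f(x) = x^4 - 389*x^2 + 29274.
Gal(K/Q) = V_4 (Klein four-group, Z/2Z × Z/2Z)

f factors as (x^2 - 102)(x^2 - 287), so the splitting field is K = Q(sqrt(102), sqrt(287)). The elements 102, 287, 29274 are all non-squares in Q, so sqrt(102) and sqrt(287) generate independent quadratic extensions. Thus [K:Q] = 4 and Gal(K/Q) is generated by the two order-2 automorphisms sqrt(102) ↦ -sqrt(102) and sqrt(287) ↦ -sqrt(287), giving V_4.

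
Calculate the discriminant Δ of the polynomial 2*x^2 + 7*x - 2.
Δ = 65

For a quadratic a x^2 + b x + c the discriminant is Δ = b^2 - 4ac = (7)^2 - 4*(2)*(-2) = 49 - (-16) = 65.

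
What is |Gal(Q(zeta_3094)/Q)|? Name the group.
|Gal(Q(zeta_3094)/Q)| = phi(3094) = 1152; group ≅ (Z/3094Z)^* ≅ Z/6Z × Z/12Z × Z/16Z

The n-th cyclotomic polynomial Φ_3094(x) is the minimal polynomial of zeta_3094 over Q and has degree phi(3094) = 1152. So Q(zeta_3094) is a degree-1152 Galois extension with Galois group (Z/3094Z)^*. By CRT, (Z/3094Z)^* ≅ (Z/2Z)^* × (Z/7Z)^* × (Z/13Z)^* × (Z/17Z)^*. Each prime-power unit group is (Z/2Z)^* ≅ trivial group (order 1); (Z/7Z)^* ≅ Z/6Z; (Z/13Z)^* ≅ Z/12Z; (Z/17Z)^* ≅ Z/16Z. Hence Gal(Q(zeta_3094)/Q) ≅ Z/6Z × Z/12Z × Z/16Z.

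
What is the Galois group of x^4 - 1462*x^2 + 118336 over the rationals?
Gal(K/Q) = Z/2Z (cyclic of order 2)

f factors as (x^2 - 86)(x^2 - 1376), so the splitting field is K = Q(sqrt(86), sqrt(1376)). The squarefree part of 86 is 86 and the squarefree part of 1376 is also 86, so sqrt(86) and sqrt(1376) are both rational multiples of sqrt(86). Hence Q(sqrt(86)) = Q(sqrt(1376)) = Q(sqrt(86)), and the splitting field collapses to a single degree-2 extension with Galois group Z/2Z.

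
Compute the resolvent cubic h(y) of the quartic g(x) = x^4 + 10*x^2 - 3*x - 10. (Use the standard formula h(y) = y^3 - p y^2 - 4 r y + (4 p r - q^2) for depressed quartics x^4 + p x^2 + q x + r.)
h(y) = y^3 - 10*y^2 + 40*y - 409

Identify coefficients: p = 10, q = -3, r = -10.
Plug into h(y) = y^3 - p y^2 - 4 r y + (4 p r - q^2):
  h(y) = y^3 - (10) y^2 - 4*(-10) y + (4*(10)*(-10) - (-3)^2)
       = y^3 + (-10) y^2 + (40) y + (-409).
Simplifying: h(y) = y^3 - 10*y^2 + 40*y - 409.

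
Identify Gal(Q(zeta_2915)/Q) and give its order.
|Gal(Q(zeta_2915)/Q)| = phi(2915) = 2080; group ≅ (Z/2915Z)^* ≅ Z/4Z × Z/10Z × Z/52Z

The n-th cyclotomic polynomial Φ_2915(x) is the minimal polynomial of zeta_2915 over Q and has degree phi(2915) = 2080. So Q(zeta_2915) is a degree-2080 Galois extension with Galois group (Z/2915Z)^*. By CRT, (Z/2915Z)^* ≅ (Z/5Z)^* × (Z/11Z)^* × (Z/53Z)^*. Each prime-power unit group is (Z/5Z)^* ≅ Z/4Z; (Z/11Z)^* ≅ Z/10Z; (Z/53Z)^* ≅ Z/52Z. Hence Gal(Q(zeta_2915)/Q) ≅ Z/4Z × Z/10Z × Z/52Z.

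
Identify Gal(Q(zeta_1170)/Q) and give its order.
|Gal(Q(zeta_1170)/Q)| = phi(1170) = 288; group ≅ (Z/1170Z)^* ≅ Z/4Z × Z/6Z × Z/12Z

The n-th cyclotomic polynomial Φ_1170(x) is the minimal polynomial of zeta_1170 over Q and has degree phi(1170) = 288. So Q(zeta_1170) is a degree-288 Galois extension with Galois group (Z/1170Z)^*. By CRT, (Z/1170Z)^* ≅ (Z/2Z)^* × (Z/9Z)^* × (Z/5Z)^* × (Z/13Z)^*. Each prime-power unit group is (Z/2Z)^* ≅ trivial group (order 1); (Z/9Z)^* ≅ Z/6Z; (Z/5Z)^* ≅ Z/4Z; (Z/13Z)^* ≅ Z/12Z. Hence Gal(Q(zeta_1170)/Q) ≅ Z/4Z × Z/6Z × Z/12Z.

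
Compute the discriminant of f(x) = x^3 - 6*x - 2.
Δ = 756

For a depressed cubic x^3 + p x + q the discriminant is Δ = -4 p^3 - 27 q^2 = -4*(-6)^3 - 27*(-2)^2 = 864 - 108 = 756.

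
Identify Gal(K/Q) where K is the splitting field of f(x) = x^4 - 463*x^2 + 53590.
Gal(K/Q) = V_4 (Klein four-group, Z/2Z × Z/2Z)

f factors as (x^2 - 230)(x^2 - 233), so the splitting field is K = Q(sqrt(230), sqrt(233)). The elements 230, 233, 53590 are all non-squares in Q, so sqrt(230) and sqrt(233) generate independent quadratic extensions. Thus [K:Q] = 4 and Gal(K/Q) is generated by the two order-2 automorphisms sqrt(230) ↦ -sqrt(230) and sqrt(233) ↦ -sqrt(233), giving V_4.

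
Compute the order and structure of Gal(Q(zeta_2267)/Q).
|Gal(Q(zeta_2267)/Q)| = phi(2267) = 2266; group ≅ (Z/2267Z)^* ≅ Z/2266Z

The n-th cyclotomic polynomial Φ_2267(x) is the minimal polynomial of zeta_2267 over Q and has degree phi(2267) = 2266. So Q(zeta_2267) is a degree-2266 Galois extension with Galois group (Z/2267Z)^*. (Z/2267Z)^* is cyclic since 2267 is an odd prime power (or 4). Hence Gal(Q(zeta_2267)/Q) ≅ Z/2266Z.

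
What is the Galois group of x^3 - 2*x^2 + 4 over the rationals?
Gal(K/Q) = S_3 (symmetric group of order 6)

Compute the discriminant of x^3 + (-2)*x^2 + (0)*x + (4): Δ = -304. Since Δ is not a rational square, the Galois group is not contained in A_3; it must be the full S_3 (irreducibility of the cubic rules out anything smaller).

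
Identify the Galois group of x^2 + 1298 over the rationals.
Gal(K/Q) = Z/2Z (cyclic of order 2)

x^2 + 1298 is irreducible over Q since -1298 is not a rational square. The splitting field Q(sqrt(-1298)) has degree 2 over Q, and its unique nontrivial automorphism is sqrt(-1298) ↦ -sqrt(-1298). Hence Gal(Q(sqrt(-1298))/Q) = Z/2Z.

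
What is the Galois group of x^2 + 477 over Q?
Gal(K/Q) = Z/2Z (cyclic of order 2)

x^2 + 477 is irreducible over Q since -477 is not a rational square. The splitting field Q(sqrt(-477)) has degree 2 over Q, and its unique nontrivial automorphism is sqrt(-477) ↦ -sqrt(-477). Hence Gal(Q(sqrt(-477))/Q) = Z/2Z.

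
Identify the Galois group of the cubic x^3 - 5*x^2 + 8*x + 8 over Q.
Gal(K/Q) = S_3 (symmetric group of order 6)

Compute the discriminant of x^3 + (-5)*x^2 + (8)*x + (8): Δ = -3936. Since Δ is not a rational square, the Galois group is not contained in A_3; it must be the full S_3 (irreducibility of the cubic rules out anything smaller).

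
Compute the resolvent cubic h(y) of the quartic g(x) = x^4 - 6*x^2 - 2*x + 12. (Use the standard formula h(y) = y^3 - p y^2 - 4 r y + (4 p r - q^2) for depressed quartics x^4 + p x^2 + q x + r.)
h(y) = y^3 + 6*y^2 - 48*y - 292

Identify coefficients: p = -6, q = -2, r = 12.
Plug into h(y) = y^3 - p y^2 - 4 r y + (4 p r - q^2):
  h(y) = y^3 - (-6) y^2 - 4*(12) y + (4*(-6)*(12) - (-2)^2)
       = y^3 + (6) y^2 + (-48) y + (-292).
Simplifying: h(y) = y^3 + 6*y^2 - 48*y - 292.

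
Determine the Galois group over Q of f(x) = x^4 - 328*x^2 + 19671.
Gal(K/Q) = V_4 (Klein four-group, Z/2Z × Z/2Z)

f factors as (x^2 - 249)(x^2 - 79), so the splitting field is K = Q(sqrt(249), sqrt(79)). The elements 249, 79, 19671 are all non-squares in Q, so sqrt(249) and sqrt(79) generate independent quadratic extensions. Thus [K:Q] = 4 and Gal(K/Q) is generated by the two order-2 automorphisms sqrt(249) ↦ -sqrt(249) and sqrt(79) ↦ -sqrt(79), giving V_4.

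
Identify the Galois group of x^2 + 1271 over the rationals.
Gal(K/Q) = Z/2Z (cyclic of order 2)

x^2 + 1271 is irreducible over Q since -1271 is not a rational square. The splitting field Q(sqrt(-1271)) has degree 2 over Q, and its unique nontrivial automorphism is sqrt(-1271) ↦ -sqrt(-1271). Hence Gal(Q(sqrt(-1271))/Q) = Z/2Z.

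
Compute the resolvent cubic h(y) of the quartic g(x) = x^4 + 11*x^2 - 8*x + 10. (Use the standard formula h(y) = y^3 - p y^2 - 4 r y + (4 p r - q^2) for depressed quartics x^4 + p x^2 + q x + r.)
h(y) = y^3 - 11*y^2 - 40*y + 376

Identify coefficients: p = 11, q = -8, r = 10.
Plug into h(y) = y^3 - p y^2 - 4 r y + (4 p r - q^2):
  h(y) = y^3 - (11) y^2 - 4*(10) y + (4*(11)*(10) - (-8)^2)
       = y^3 + (-11) y^2 + (-40) y + (376).
Simplifying: h(y) = y^3 - 11*y^2 - 40*y + 376.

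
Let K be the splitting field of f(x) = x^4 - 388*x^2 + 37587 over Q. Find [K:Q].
[K:Q] = 4

f factors as (x^2 - 201)(x^2 - 187); the splitting field is K = Q(sqrt(201), sqrt(187)). Since 201, 187, and 37587 are all non-squares in Q, the three subfields Q(sqrt(201)), Q(sqrt(187)), Q(sqrt(37587)) are distinct degree-2 extensions, so [K:Q] = 4 (Klein four Galois group).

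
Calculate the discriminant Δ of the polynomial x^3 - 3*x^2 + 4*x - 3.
Δ = -31

For x^3 + a x^2 + b x + c the discriminant is Δ = 18 a b c - 4 a^3 c + a^2 b^2 - 4 b^3 - 27 c^2.
Plug a = -3, b = 4, c = -3:
  18*(-3)*(4)*(-3) - 4*(-3)^3*(-3) + (-3)^2*(4)^2 - 4*(4)^3 - 27*(-3)^2
  = 648 + (-324) + 144 + (-256) + (-243)
  = -31.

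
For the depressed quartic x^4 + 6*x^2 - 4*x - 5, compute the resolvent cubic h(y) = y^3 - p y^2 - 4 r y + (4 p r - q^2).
h(y) = y^3 - 6*y^2 + 20*y - 136

Identify coefficients: p = 6, q = -4, r = -5.
Plug into h(y) = y^3 - p y^2 - 4 r y + (4 p r - q^2):
  h(y) = y^3 - (6) y^2 - 4*(-5) y + (4*(6)*(-5) - (-4)^2)
       = y^3 + (-6) y^2 + (20) y + (-136).
Simplifying: h(y) = y^3 - 6*y^2 + 20*y - 136.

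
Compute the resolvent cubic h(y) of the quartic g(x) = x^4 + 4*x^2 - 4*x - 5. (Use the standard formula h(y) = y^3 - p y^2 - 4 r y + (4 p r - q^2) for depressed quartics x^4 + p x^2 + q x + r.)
h(y) = y^3 - 4*y^2 + 20*y - 96

Identify coefficients: p = 4, q = -4, r = -5.
Plug into h(y) = y^3 - p y^2 - 4 r y + (4 p r - q^2):
  h(y) = y^3 - (4) y^2 - 4*(-5) y + (4*(4)*(-5) - (-4)^2)
       = y^3 + (-4) y^2 + (20) y + (-96).
Simplifying: h(y) = y^3 - 4*y^2 + 20*y - 96.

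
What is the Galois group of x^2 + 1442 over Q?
Gal(K/Q) = Z/2Z (cyclic of order 2)

x^2 + 1442 is irreducible over Q since -1442 is not a rational square. The splitting field Q(sqrt(-1442)) has degree 2 over Q, and its unique nontrivial automorphism is sqrt(-1442) ↦ -sqrt(-1442). Hence Gal(Q(sqrt(-1442))/Q) = Z/2Z.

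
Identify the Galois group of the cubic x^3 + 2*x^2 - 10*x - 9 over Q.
Gal(K/Q) = S_3 (symmetric group of order 6)

Compute the discriminant of x^3 + (2)*x^2 + (-10)*x + (-9): Δ = 5741. Since Δ is not a rational square, the Galois group is not contained in A_3; it must be the full S_3 (irreducibility of the cubic rules out anything smaller).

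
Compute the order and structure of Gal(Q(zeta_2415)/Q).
|Gal(Q(zeta_2415)/Q)| = phi(2415) = 1056; group ≅ (Z/2415Z)^* ≅ Z/2Z × Z/4Z × Z/6Z × Z/22Z

The n-th cyclotomic polynomial Φ_2415(x) is the minimal polynomial of zeta_2415 over Q and has degree phi(2415) = 1056. So Q(zeta_2415) is a degree-1056 Galois extension with Galois group (Z/2415Z)^*. By CRT, (Z/2415Z)^* ≅ (Z/3Z)^* × (Z/5Z)^* × (Z/7Z)^* × (Z/23Z)^*. Each prime-power unit group is (Z/3Z)^* ≅ Z/2Z; (Z/5Z)^* ≅ Z/4Z; (Z/7Z)^* ≅ Z/6Z; (Z/23Z)^* ≅ Z/22Z. Hence Gal(Q(zeta_2415)/Q) ≅ Z/2Z × Z/4Z × Z/6Z × Z/22Z.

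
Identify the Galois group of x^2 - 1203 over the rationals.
Gal(K/Q) = Z/2Z (cyclic of order 2)

x^2 - 1203 is irreducible over Q since 1203 is not a rational square. The splitting field Q(sqrt(1203)) has degree 2 over Q, and its unique nontrivial automorphism is sqrt(1203) ↦ -sqrt(1203). Hence Gal(Q(sqrt(1203))/Q) = Z/2Z.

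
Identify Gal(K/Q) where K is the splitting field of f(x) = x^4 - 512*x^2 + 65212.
Gal(K/Q) = V_4 (Klein four-group, Z/2Z × Z/2Z)

f factors as (x^2 - 274)(x^2 - 238), so the splitting field is K = Q(sqrt(274), sqrt(238)). The elements 274, 238, 65212 are all non-squares in Q, so sqrt(274) and sqrt(238) generate independent quadratic extensions. Thus [K:Q] = 4 and Gal(K/Q) is generated by the two order-2 automorphisms sqrt(274) ↦ -sqrt(274) and sqrt(238) ↦ -sqrt(238), giving V_4.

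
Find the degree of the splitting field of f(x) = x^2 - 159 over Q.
[K:Q] = 2

The polynomial x^2 - 159 is irreducible over Q since 159 is not a perfect square. Its splitting field is Q(sqrt(159)), which has degree 2 over Q.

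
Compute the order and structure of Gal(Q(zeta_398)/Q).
|Gal(Q(zeta_398)/Q)| = phi(398) = 198; group ≅ (Z/398Z)^* ≅ Z/198Z

The n-th cyclotomic polynomial Φ_398(x) is the minimal polynomial of zeta_398 over Q and has degree phi(398) = 198. So Q(zeta_398) is a degree-198 Galois extension with Galois group (Z/398Z)^*. By CRT, (Z/398Z)^* ≅ (Z/2Z)^* × (Z/199Z)^*. Each prime-power unit group is (Z/2Z)^* ≅ trivial group (order 1); (Z/199Z)^* ≅ Z/198Z. Hence Gal(Q(zeta_398)/Q) ≅ Z/198Z.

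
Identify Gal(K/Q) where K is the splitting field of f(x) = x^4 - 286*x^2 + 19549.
Gal(K/Q) = V_4 (Klein four-group, Z/2Z × Z/2Z)

f factors as (x^2 - 113)(x^2 - 173), so the splitting field is K = Q(sqrt(113), sqrt(173)). The elements 113, 173, 19549 are all non-squares in Q, so sqrt(113) and sqrt(173) generate independent quadratic extensions. Thus [K:Q] = 4 and Gal(K/Q) is generated by the two order-2 automorphisms sqrt(113) ↦ -sqrt(113) and sqrt(173) ↦ -sqrt(173), giving V_4.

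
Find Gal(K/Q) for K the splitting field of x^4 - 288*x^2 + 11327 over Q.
Gal(K/Q) = V_4 (Klein four-group, Z/2Z × Z/2Z)

f factors as (x^2 - 47)(x^2 - 241), so the splitting field is K = Q(sqrt(47), sqrt(241)). The elements 47, 241, 11327 are all non-squares in Q, so sqrt(47) and sqrt(241) generate independent quadratic extensions. Thus [K:Q] = 4 and Gal(K/Q) is generated by the two order-2 automorphisms sqrt(47) ↦ -sqrt(47) and sqrt(241) ↦ -sqrt(241), giving V_4.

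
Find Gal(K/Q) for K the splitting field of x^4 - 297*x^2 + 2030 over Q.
Gal(K/Q) = V_4 (Klein four-group, Z/2Z × Z/2Z)

f factors as (x^2 - 7)(x^2 - 290), so the splitting field is K = Q(sqrt(7), sqrt(290)). The elements 7, 290, 2030 are all non-squares in Q, so sqrt(7) and sqrt(290) generate independent quadratic extensions. Thus [K:Q] = 4 and Gal(K/Q) is generated by the two order-2 automorphisms sqrt(7) ↦ -sqrt(7) and sqrt(290) ↦ -sqrt(290), giving V_4.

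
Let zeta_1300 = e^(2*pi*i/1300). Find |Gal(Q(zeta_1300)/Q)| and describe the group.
|Gal(Q(zeta_1300)/Q)| = phi(1300) = 480; group ≅ (Z/1300Z)^* ≅ Z/2Z × Z/12Z × Z/20Z

The n-th cyclotomic polynomial Φ_1300(x) is the minimal polynomial of zeta_1300 over Q and has degree phi(1300) = 480. So Q(zeta_1300) is a degree-480 Galois extension with Galois group (Z/1300Z)^*. By CRT, (Z/1300Z)^* ≅ (Z/4Z)^* × (Z/25Z)^* × (Z/13Z)^*. Each prime-power unit group is (Z/4Z)^* ≅ Z/2Z; (Z/25Z)^* ≅ Z/20Z; (Z/13Z)^* ≅ Z/12Z. Hence Gal(Q(zeta_1300)/Q) ≅ Z/2Z × Z/12Z × Z/20Z.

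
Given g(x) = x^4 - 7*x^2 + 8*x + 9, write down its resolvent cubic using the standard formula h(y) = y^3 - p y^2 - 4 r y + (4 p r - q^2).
h(y) = y^3 + 7*y^2 - 36*y - 316

Identify coefficients: p = -7, q = 8, r = 9.
Plug into h(y) = y^3 - p y^2 - 4 r y + (4 p r - q^2):
  h(y) = y^3 - (-7) y^2 - 4*(9) y + (4*(-7)*(9) - (8)^2)
       = y^3 + (7) y^2 + (-36) y + (-316).
Simplifying: h(y) = y^3 + 7*y^2 - 36*y - 316.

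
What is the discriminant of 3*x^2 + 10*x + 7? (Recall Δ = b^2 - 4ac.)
Δ = 16

For a quadratic a x^2 + b x + c the discriminant is Δ = b^2 - 4ac = (10)^2 - 4*(3)*(7) = 100 - (84) = 16.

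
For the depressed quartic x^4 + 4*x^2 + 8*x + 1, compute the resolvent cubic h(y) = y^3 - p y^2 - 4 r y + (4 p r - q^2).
h(y) = y^3 - 4*y^2 - 4*y - 48

Identify coefficients: p = 4, q = 8, r = 1.
Plug into h(y) = y^3 - p y^2 - 4 r y + (4 p r - q^2):
  h(y) = y^3 - (4) y^2 - 4*(1) y + (4*(4)*(1) - (8)^2)
       = y^3 + (-4) y^2 + (-4) y + (-48).
Simplifying: h(y) = y^3 - 4*y^2 - 4*y - 48.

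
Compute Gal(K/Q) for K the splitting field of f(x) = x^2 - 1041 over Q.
Gal(K/Q) = Z/2Z (cyclic of order 2)

x^2 - 1041 is irreducible over Q since 1041 is not a rational square. The splitting field Q(sqrt(1041)) has degree 2 over Q, and its unique nontrivial automorphism is sqrt(1041) ↦ -sqrt(1041). Hence Gal(Q(sqrt(1041))/Q) = Z/2Z.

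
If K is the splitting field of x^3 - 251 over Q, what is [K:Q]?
[K:Q] = 6

x^3 - 251 has one real root r = 251^(1/3) and two complex roots r*zeta_3, r*zeta_3^2 where zeta_3 = e^(2*pi*i/3). The splitting field is Q(r, zeta_3). [Q(r):Q] = 3 and [Q(zeta_3):Q] = 2 with gcd = 1, so [Q(r, zeta_3):Q] = 3 * 2 = 6.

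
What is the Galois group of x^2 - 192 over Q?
Gal(K/Q) = Z/2Z (cyclic of order 2)

x^2 - 192 is irreducible over Q since 192 is not a rational square. The splitting field Q(sqrt(192)) has degree 2 over Q, and its unique nontrivial automorphism is sqrt(192) ↦ -sqrt(192). Hence Gal(Q(sqrt(192))/Q) = Z/2Z.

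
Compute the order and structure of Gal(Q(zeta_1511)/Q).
|Gal(Q(zeta_1511)/Q)| = phi(1511) = 1510; group ≅ (Z/1511Z)^* ≅ Z/1510Z

The n-th cyclotomic polynomial Φ_1511(x) is the minimal polynomial of zeta_1511 over Q and has degree phi(1511) = 1510. So Q(zeta_1511) is a degree-1510 Galois extension with Galois group (Z/1511Z)^*. (Z/1511Z)^* is cyclic since 1511 is an odd prime power (or 4). Hence Gal(Q(zeta_1511)/Q) ≅ Z/1510Z.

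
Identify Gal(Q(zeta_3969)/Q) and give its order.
|Gal(Q(zeta_3969)/Q)| = phi(3969) = 2268; group ≅ (Z/3969Z)^* ≅ Z/42Z × Z/54Z

The n-th cyclotomic polynomial Φ_3969(x) is the minimal polynomial of zeta_3969 over Q and has degree phi(3969) = 2268. So Q(zeta_3969) is a degree-2268 Galois extension with Galois group (Z/3969Z)^*. By CRT, (Z/3969Z)^* ≅ (Z/81Z)^* × (Z/49Z)^*. Each prime-power unit group is (Z/81Z)^* ≅ Z/54Z; (Z/49Z)^* ≅ Z/42Z. Hence Gal(Q(zeta_3969)/Q) ≅ Z/42Z × Z/54Z.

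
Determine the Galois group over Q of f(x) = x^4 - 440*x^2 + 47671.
Gal(K/Q) = V_4 (Klein four-group, Z/2Z × Z/2Z)

f factors as (x^2 - 193)(x^2 - 247), so the splitting field is K = Q(sqrt(193), sqrt(247)). The elements 193, 247, 47671 are all non-squares in Q, so sqrt(193) and sqrt(247) generate independent quadratic extensions. Thus [K:Q] = 4 and Gal(K/Q) is generated by the two order-2 automorphisms sqrt(193) ↦ -sqrt(193) and sqrt(247) ↦ -sqrt(247), giving V_4.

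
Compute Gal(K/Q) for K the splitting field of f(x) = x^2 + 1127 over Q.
Gal(K/Q) = Z/2Z (cyclic of order 2)

x^2 + 1127 is irreducible over Q since -1127 is not a rational square. The splitting field Q(sqrt(-1127)) has degree 2 over Q, and its unique nontrivial automorphism is sqrt(-1127) ↦ -sqrt(-1127). Hence Gal(Q(sqrt(-1127))/Q) = Z/2Z.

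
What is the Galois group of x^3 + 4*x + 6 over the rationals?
Gal(K/Q) = S_3 (symmetric group of order 6)

Compute the discriminant of x^3 + (0)*x^2 + (4)*x + (6): Δ = -1228. Since Δ is not a rational square, the Galois group is not contained in A_3; it must be the full S_3 (irreducibility of the cubic rules out anything smaller).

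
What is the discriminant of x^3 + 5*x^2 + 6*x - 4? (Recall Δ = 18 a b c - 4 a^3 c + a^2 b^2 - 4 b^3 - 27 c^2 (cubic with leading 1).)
Δ = -556

For x^3 + a x^2 + b x + c the discriminant is Δ = 18 a b c - 4 a^3 c + a^2 b^2 - 4 b^3 - 27 c^2.
Plug a = 5, b = 6, c = -4:
  18*(5)*(6)*(-4) - 4*(5)^3*(-4) + (5)^2*(6)^2 - 4*(6)^3 - 27*(-4)^2
  = -2160 + (2000) + 900 + (-864) + (-432)
  = -556.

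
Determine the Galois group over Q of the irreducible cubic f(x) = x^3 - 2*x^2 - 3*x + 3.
Gal(K/Q) = S_3 (symmetric group of order 6)

Compute the discriminant of x^3 + (-2)*x^2 + (-3)*x + (3): Δ = 321. Since Δ is not a rational square, the Galois group is not contained in A_3; it must be the full S_3 (irreducibility of the cubic rules out anything smaller).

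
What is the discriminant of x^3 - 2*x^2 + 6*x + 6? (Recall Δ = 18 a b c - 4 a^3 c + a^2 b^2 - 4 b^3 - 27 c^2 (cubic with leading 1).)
Δ = -2796

For x^3 + a x^2 + b x + c the discriminant is Δ = 18 a b c - 4 a^3 c + a^2 b^2 - 4 b^3 - 27 c^2.
Plug a = -2, b = 6, c = 6:
  18*(-2)*(6)*(6) - 4*(-2)^3*(6) + (-2)^2*(6)^2 - 4*(6)^3 - 27*(6)^2
  = -1296 + (192) + 144 + (-864) + (-972)
  = -2796.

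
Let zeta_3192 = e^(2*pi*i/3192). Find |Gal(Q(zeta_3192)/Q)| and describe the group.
|Gal(Q(zeta_3192)/Q)| = phi(3192) = 864; group ≅ (Z/3192Z)^* ≅ Z/2Z × Z/2Z × Z/2Z × Z/6Z × Z/18Z

The n-th cyclotomic polynomial Φ_3192(x) is the minimal polynomial of zeta_3192 over Q and has degree phi(3192) = 864. So Q(zeta_3192) is a degree-864 Galois extension with Galois group (Z/3192Z)^*. By CRT, (Z/3192Z)^* ≅ (Z/8Z)^* × (Z/3Z)^* × (Z/7Z)^* × (Z/19Z)^*. Each prime-power unit group is (Z/8Z)^* ≅ Z/2Z × Z/2Z; (Z/3Z)^* ≅ Z/2Z; (Z/7Z)^* ≅ Z/6Z; (Z/19Z)^* ≅ Z/18Z. Hence Gal(Q(zeta_3192)/Q) ≅ Z/2Z × Z/2Z × Z/2Z × Z/6Z × Z/18Z.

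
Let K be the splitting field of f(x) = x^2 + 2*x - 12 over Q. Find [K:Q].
[K:Q] = 2

The discriminant of x^2 + (2)*x + (-12) is b^2 - 4c = 4 - (-48) = 52. Since 52 is not a perfect square in Q, the polynomial is irreducible over Q. Its two roots generate a degree-2 extension, so [K:Q] = 2.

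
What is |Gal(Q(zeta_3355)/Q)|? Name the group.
|Gal(Q(zeta_3355)/Q)| = phi(3355) = 2400; group ≅ (Z/3355Z)^* ≅ Z/4Z × Z/10Z × Z/60Z

The n-th cyclotomic polynomial Φ_3355(x) is the minimal polynomial of zeta_3355 over Q and has degree phi(3355) = 2400. So Q(zeta_3355) is a degree-2400 Galois extension with Galois group (Z/3355Z)^*. By CRT, (Z/3355Z)^* ≅ (Z/5Z)^* × (Z/11Z)^* × (Z/61Z)^*. Each prime-power unit group is (Z/5Z)^* ≅ Z/4Z; (Z/11Z)^* ≅ Z/10Z; (Z/61Z)^* ≅ Z/60Z. Hence Gal(Q(zeta_3355)/Q) ≅ Z/4Z × Z/10Z × Z/60Z.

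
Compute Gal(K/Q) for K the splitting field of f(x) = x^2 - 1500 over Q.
Gal(K/Q) = Z/2Z (cyclic of order 2)

x^2 - 1500 is irreducible over Q since 1500 is not a rational square. The splitting field Q(sqrt(1500)) has degree 2 over Q, and its unique nontrivial automorphism is sqrt(1500) ↦ -sqrt(1500). Hence Gal(Q(sqrt(1500))/Q) = Z/2Z.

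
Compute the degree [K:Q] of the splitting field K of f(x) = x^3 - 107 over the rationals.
[K:Q] = 6

x^3 - 107 has one real root r = 107^(1/3) and two complex roots r*zeta_3, r*zeta_3^2 where zeta_3 = e^(2*pi*i/3). The splitting field is Q(r, zeta_3). [Q(r):Q] = 3 and [Q(zeta_3):Q] = 2 with gcd = 1, so [Q(r, zeta_3):Q] = 3 * 2 = 6.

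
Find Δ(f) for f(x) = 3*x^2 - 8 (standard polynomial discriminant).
Δ = 96

For a quadratic a x^2 + b x + c the discriminant is Δ = b^2 - 4ac = (0)^2 - 4*(3)*(-8) = 0 - (-96) = 96.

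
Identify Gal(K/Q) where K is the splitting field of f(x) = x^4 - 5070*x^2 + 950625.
Gal(K/Q) = Z/2Z (cyclic of order 2)

f factors as (x^2 - 195)(x^2 - 4875), so the splitting field is K = Q(sqrt(195), sqrt(4875)). The squarefree part of 195 is 195 and the squarefree part of 4875 is also 195, so sqrt(195) and sqrt(4875) are both rational multiples of sqrt(195). Hence Q(sqrt(195)) = Q(sqrt(4875)) = Q(sqrt(195)), and the splitting field collapses to a single degree-2 extension with Galois group Z/2Z.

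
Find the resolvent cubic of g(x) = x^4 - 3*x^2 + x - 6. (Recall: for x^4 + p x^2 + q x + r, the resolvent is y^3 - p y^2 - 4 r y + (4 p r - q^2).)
h(y) = y^3 + 3*y^2 + 24*y + 71

Identify coefficients: p = -3, q = 1, r = -6.
Plug into h(y) = y^3 - p y^2 - 4 r y + (4 p r - q^2):
  h(y) = y^3 - (-3) y^2 - 4*(-6) y + (4*(-3)*(-6) - (1)^2)
       = y^3 + (3) y^2 + (24) y + (71).
Simplifying: h(y) = y^3 + 3*y^2 + 24*y + 71.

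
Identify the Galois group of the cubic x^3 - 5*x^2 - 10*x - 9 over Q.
Gal(K/Q) = S_3 (symmetric group of order 6)

Compute the discriminant of x^3 + (-5)*x^2 + (-10)*x + (-9): Δ = -8287. Since Δ is not a rational square, the Galois group is not contained in A_3; it must be the full S_3 (irreducibility of the cubic rules out anything smaller).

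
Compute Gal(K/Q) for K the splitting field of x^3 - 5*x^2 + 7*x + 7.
Gal(K/Q) = S_3 (symmetric group of order 6)

Compute the discriminant of x^3 + (-5)*x^2 + (7)*x + (7): Δ = -2380. Since Δ is not a rational square, the Galois group is not contained in A_3; it must be the full S_3 (irreducibility of the cubic rules out anything smaller).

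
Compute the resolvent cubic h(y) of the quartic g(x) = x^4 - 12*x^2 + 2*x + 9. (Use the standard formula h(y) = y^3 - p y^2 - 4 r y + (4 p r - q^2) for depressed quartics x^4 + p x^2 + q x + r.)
h(y) = y^3 + 12*y^2 - 36*y - 436

Identify coefficients: p = -12, q = 2, r = 9.
Plug into h(y) = y^3 - p y^2 - 4 r y + (4 p r - q^2):
  h(y) = y^3 - (-12) y^2 - 4*(9) y + (4*(-12)*(9) - (2)^2)
       = y^3 + (12) y^2 + (-36) y + (-436).
Simplifying: h(y) = y^3 + 12*y^2 - 36*y - 436.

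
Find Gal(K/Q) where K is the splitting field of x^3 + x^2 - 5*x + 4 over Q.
Gal(K/Q) = S_3 (symmetric group of order 6)

Compute the discriminant of x^3 + (1)*x^2 + (-5)*x + (4): Δ = -283. Since Δ is not a rational square, the Galois group is not contained in A_3; it must be the full S_3 (irreducibility of the cubic rules out anything smaller).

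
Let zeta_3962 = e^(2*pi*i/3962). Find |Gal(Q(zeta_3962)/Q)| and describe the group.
|Gal(Q(zeta_3962)/Q)| = phi(3962) = 1692; group ≅ (Z/3962Z)^* ≅ Z/6Z × Z/282Z

The n-th cyclotomic polynomial Φ_3962(x) is the minimal polynomial of zeta_3962 over Q and has degree phi(3962) = 1692. So Q(zeta_3962) is a degree-1692 Galois extension with Galois group (Z/3962Z)^*. By CRT, (Z/3962Z)^* ≅ (Z/2Z)^* × (Z/7Z)^* × (Z/283Z)^*. Each prime-power unit group is (Z/2Z)^* ≅ trivial group (order 1); (Z/7Z)^* ≅ Z/6Z; (Z/283Z)^* ≅ Z/282Z. Hence Gal(Q(zeta_3962)/Q) ≅ Z/6Z × Z/282Z.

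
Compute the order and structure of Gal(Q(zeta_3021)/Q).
|Gal(Q(zeta_3021)/Q)| = phi(3021) = 1872; group ≅ (Z/3021Z)^* ≅ Z/2Z × Z/18Z × Z/52Z

The n-th cyclotomic polynomial Φ_3021(x) is the minimal polynomial of zeta_3021 over Q and has degree phi(3021) = 1872. So Q(zeta_3021) is a degree-1872 Galois extension with Galois group (Z/3021Z)^*. By CRT, (Z/3021Z)^* ≅ (Z/3Z)^* × (Z/19Z)^* × (Z/53Z)^*. Each prime-power unit group is (Z/3Z)^* ≅ Z/2Z; (Z/19Z)^* ≅ Z/18Z; (Z/53Z)^* ≅ Z/52Z. Hence Gal(Q(zeta_3021)/Q) ≅ Z/2Z × Z/18Z × Z/52Z.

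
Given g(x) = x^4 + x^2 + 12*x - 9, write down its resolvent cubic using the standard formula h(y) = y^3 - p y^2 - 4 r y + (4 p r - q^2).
h(y) = y^3 - y^2 + 36*y - 180

Identify coefficients: p = 1, q = 12, r = -9.
Plug into h(y) = y^3 - p y^2 - 4 r y + (4 p r - q^2):
  h(y) = y^3 - (1) y^2 - 4*(-9) y + (4*(1)*(-9) - (12)^2)
       = y^3 + (-1) y^2 + (36) y + (-180).
Simplifying: h(y) = y^3 - y^2 + 36*y - 180.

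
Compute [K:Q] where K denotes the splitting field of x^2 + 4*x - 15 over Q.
[K:Q] = 2

The discriminant of x^2 + (4)*x + (-15) is b^2 - 4c = 16 - (-60) = 76. Since 76 is not a perfect square in Q, the polynomial is irreducible over Q. Its two roots generate a degree-2 extension, so [K:Q] = 2.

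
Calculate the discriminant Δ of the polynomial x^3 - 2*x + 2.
Δ = -76

For x^3 + a x^2 + b x + c the discriminant is Δ = 18 a b c - 4 a^3 c + a^2 b^2 - 4 b^3 - 27 c^2.
Plug a = 0, b = -2, c = 2:
  18*(0)*(-2)*(2) - 4*(0)^3*(2) + (0)^2*(-2)^2 - 4*(-2)^3 - 27*(2)^2
  = 0 + (0) + 0 + (32) + (-108)
  = -76.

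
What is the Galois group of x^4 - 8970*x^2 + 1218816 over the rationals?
Gal(K/Q) = Z/2Z (cyclic of order 2)

f factors as (x^2 - 8832)(x^2 - 138), so the splitting field is K = Q(sqrt(8832), sqrt(138)). The squarefree part of 8832 is 138 and the squarefree part of 138 is also 138, so sqrt(8832) and sqrt(138) are both rational multiples of sqrt(138). Hence Q(sqrt(8832)) = Q(sqrt(138)) = Q(sqrt(138)), and the splitting field collapses to a single degree-2 extension with Galois group Z/2Z.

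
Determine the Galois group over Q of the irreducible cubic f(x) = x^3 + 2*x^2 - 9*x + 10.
Gal(K/Q) = S_3 (symmetric group of order 6)

Compute the discriminant of x^3 + (2)*x^2 + (-9)*x + (10): Δ = -3020. Since Δ is not a rational square, the Galois group is not contained in A_3; it must be the full S_3 (irreducibility of the cubic rules out anything smaller).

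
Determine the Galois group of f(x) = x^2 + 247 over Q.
Gal(K/Q) = Z/2Z (cyclic of order 2)

x^2 + 247 is irreducible over Q since -247 is not a rational square. The splitting field Q(sqrt(-247)) has degree 2 over Q, and its unique nontrivial automorphism is sqrt(-247) ↦ -sqrt(-247). Hence Gal(Q(sqrt(-247))/Q) = Z/2Z.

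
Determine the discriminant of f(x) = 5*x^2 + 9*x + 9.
Δ = -99

For a quadratic a x^2 + b x + c the discriminant is Δ = b^2 - 4ac = (9)^2 - 4*(5)*(9) = 81 - (180) = -99.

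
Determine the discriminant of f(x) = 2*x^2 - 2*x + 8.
Δ = -60

For a quadratic a x^2 + b x + c the discriminant is Δ = b^2 - 4ac = (-2)^2 - 4*(2)*(8) = 4 - (64) = -60.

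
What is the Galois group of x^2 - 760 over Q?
Gal(K/Q) = Z/2Z (cyclic of order 2)

x^2 - 760 is irreducible over Q since 760 is not a rational square. The splitting field Q(sqrt(760)) has degree 2 over Q, and its unique nontrivial automorphism is sqrt(760) ↦ -sqrt(760). Hence Gal(Q(sqrt(760))/Q) = Z/2Z.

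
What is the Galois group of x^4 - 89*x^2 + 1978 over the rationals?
Gal(K/Q) = V_4 (Klein four-group, Z/2Z × Z/2Z)

f factors as (x^2 - 46)(x^2 - 43), so the splitting field is K = Q(sqrt(46), sqrt(43)). The elements 46, 43, 1978 are all non-squares in Q, so sqrt(46) and sqrt(43) generate independent quadratic extensions. Thus [K:Q] = 4 and Gal(K/Q) is generated by the two order-2 automorphisms sqrt(46) ↦ -sqrt(46) and sqrt(43) ↦ -sqrt(43), giving V_4.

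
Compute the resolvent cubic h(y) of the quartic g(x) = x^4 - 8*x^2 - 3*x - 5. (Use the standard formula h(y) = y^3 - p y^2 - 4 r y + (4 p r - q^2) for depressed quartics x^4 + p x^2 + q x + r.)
h(y) = y^3 + 8*y^2 + 20*y + 151

Identify coefficients: p = -8, q = -3, r = -5.
Plug into h(y) = y^3 - p y^2 - 4 r y + (4 p r - q^2):
  h(y) = y^3 - (-8) y^2 - 4*(-5) y + (4*(-8)*(-5) - (-3)^2)
       = y^3 + (8) y^2 + (20) y + (151).
Simplifying: h(y) = y^3 + 8*y^2 + 20*y + 151.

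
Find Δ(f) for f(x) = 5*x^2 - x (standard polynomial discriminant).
Δ = 1

For a quadratic a x^2 + b x + c the discriminant is Δ = b^2 - 4ac = (-1)^2 - 4*(5)*(0) = 1 - (0) = 1.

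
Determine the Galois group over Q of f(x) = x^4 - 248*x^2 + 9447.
Gal(K/Q) = V_4 (Klein four-group, Z/2Z × Z/2Z)

f factors as (x^2 - 47)(x^2 - 201), so the splitting field is K = Q(sqrt(47), sqrt(201)). The elements 47, 201, 9447 are all non-squares in Q, so sqrt(47) and sqrt(201) generate independent quadratic extensions. Thus [K:Q] = 4 and Gal(K/Q) is generated by the two order-2 automorphisms sqrt(47) ↦ -sqrt(47) and sqrt(201) ↦ -sqrt(201), giving V_4.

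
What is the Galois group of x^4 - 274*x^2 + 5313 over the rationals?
Gal(K/Q) = V_4 (Klein four-group, Z/2Z × Z/2Z)

f factors as (x^2 - 253)(x^2 - 21), so the splitting field is K = Q(sqrt(253), sqrt(21)). The elements 253, 21, 5313 are all non-squares in Q, so sqrt(253) and sqrt(21) generate independent quadratic extensions. Thus [K:Q] = 4 and Gal(K/Q) is generated by the two order-2 automorphisms sqrt(253) ↦ -sqrt(253) and sqrt(21) ↦ -sqrt(21), giving V_4.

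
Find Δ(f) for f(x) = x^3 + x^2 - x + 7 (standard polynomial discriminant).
Δ = -1472

For x^3 + a x^2 + b x + c the discriminant is Δ = 18 a b c - 4 a^3 c + a^2 b^2 - 4 b^3 - 27 c^2.
Plug a = 1, b = -1, c = 7:
  18*(1)*(-1)*(7) - 4*(1)^3*(7) + (1)^2*(-1)^2 - 4*(-1)^3 - 27*(7)^2
  = -126 + (-28) + 1 + (4) + (-1323)
  = -1472.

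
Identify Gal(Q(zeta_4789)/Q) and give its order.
|Gal(Q(zeta_4789)/Q)| = phi(4789) = 4788; group ≅ (Z/4789Z)^* ≅ Z/4788Z

The n-th cyclotomic polynomial Φ_4789(x) is the minimal polynomial of zeta_4789 over Q and has degree phi(4789) = 4788. So Q(zeta_4789) is a degree-4788 Galois extension with Galois group (Z/4789Z)^*. (Z/4789Z)^* is cyclic since 4789 is an odd prime power (or 4). Hence Gal(Q(zeta_4789)/Q) ≅ Z/4788Z.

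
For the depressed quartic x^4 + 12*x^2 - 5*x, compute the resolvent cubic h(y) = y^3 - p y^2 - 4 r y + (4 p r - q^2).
h(y) = y^3 - 12*y^2 - 25

Identify coefficients: p = 12, q = -5, r = 0.
Plug into h(y) = y^3 - p y^2 - 4 r y + (4 p r - q^2):
  h(y) = y^3 - (12) y^2 - 4*(0) y + (4*(12)*(0) - (-5)^2)
       = y^3 + (-12) y^2 + (0) y + (-25).
Simplifying: h(y) = y^3 - 12*y^2 - 25.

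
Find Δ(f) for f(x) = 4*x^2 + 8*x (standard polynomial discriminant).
Δ = 64

For a quadratic a x^2 + b x + c the discriminant is Δ = b^2 - 4ac = (8)^2 - 4*(4)*(0) = 64 - (0) = 64.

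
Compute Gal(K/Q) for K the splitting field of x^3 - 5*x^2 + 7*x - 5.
Gal(K/Q) = S_3 (symmetric group of order 6)

Compute the discriminant of x^3 + (-5)*x^2 + (7)*x + (-5): Δ = -172. Since Δ is not a rational square, the Galois group is not contained in A_3; it must be the full S_3 (irreducibility of the cubic rules out anything smaller).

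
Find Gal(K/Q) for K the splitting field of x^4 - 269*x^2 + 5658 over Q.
Gal(K/Q) = V_4 (Klein four-group, Z/2Z × Z/2Z)

f factors as (x^2 - 23)(x^2 - 246), so the splitting field is K = Q(sqrt(23), sqrt(246)). The elements 23, 246, 5658 are all non-squares in Q, so sqrt(23) and sqrt(246) generate independent quadratic extensions. Thus [K:Q] = 4 and Gal(K/Q) is generated by the two order-2 automorphisms sqrt(23) ↦ -sqrt(23) and sqrt(246) ↦ -sqrt(246), giving V_4.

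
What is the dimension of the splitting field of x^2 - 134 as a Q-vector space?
[K:Q] = 2

The polynomial x^2 - 134 is irreducible over Q since 134 is not a perfect square. Its splitting field is Q(sqrt(134)), which has degree 2 over Q.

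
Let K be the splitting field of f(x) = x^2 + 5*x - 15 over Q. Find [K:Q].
[K:Q] = 2

The discriminant of x^2 + (5)*x + (-15) is b^2 - 4c = 25 - (-60) = 85. Since 85 is not a perfect square in Q, the polynomial is irreducible over Q. Its two roots generate a degree-2 extension, so [K:Q] = 2.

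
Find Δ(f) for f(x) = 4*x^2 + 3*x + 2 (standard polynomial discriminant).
Δ = -23

For a quadratic a x^2 + b x + c the discriminant is Δ = b^2 - 4ac = (3)^2 - 4*(4)*(2) = 9 - (32) = -23.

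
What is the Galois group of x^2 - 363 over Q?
Gal(K/Q) = Z/2Z (cyclic of order 2)

x^2 - 363 is irreducible over Q since 363 is not a rational square. The splitting field Q(sqrt(363)) has degree 2 over Q, and its unique nontrivial automorphism is sqrt(363) ↦ -sqrt(363). Hence Gal(Q(sqrt(363))/Q) = Z/2Z.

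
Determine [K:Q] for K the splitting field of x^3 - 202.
[K:Q] = 6

x^3 - 202 has one real root r = 202^(1/3) and two complex roots r*zeta_3, r*zeta_3^2 where zeta_3 = e^(2*pi*i/3). The splitting field is Q(r, zeta_3). [Q(r):Q] = 3 and [Q(zeta_3):Q] = 2 with gcd = 1, so [Q(r, zeta_3):Q] = 3 * 2 = 6.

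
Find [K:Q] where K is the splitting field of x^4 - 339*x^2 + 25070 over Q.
[K:Q] = 4

f factors as (x^2 - 230)(x^2 - 109); the splitting field is K = Q(sqrt(230), sqrt(109)). Since 230, 109, and 25070 are all non-squares in Q, the three subfields Q(sqrt(230)), Q(sqrt(109)), Q(sqrt(25070)) are distinct degree-2 extensions, so [K:Q] = 4 (Klein four Galois group).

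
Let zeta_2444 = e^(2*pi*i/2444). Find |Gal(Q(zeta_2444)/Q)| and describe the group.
|Gal(Q(zeta_2444)/Q)| = phi(2444) = 1104; group ≅ (Z/2444Z)^* ≅ Z/2Z × Z/12Z × Z/46Z

The n-th cyclotomic polynomial Φ_2444(x) is the minimal polynomial of zeta_2444 over Q and has degree phi(2444) = 1104. So Q(zeta_2444) is a degree-1104 Galois extension with Galois group (Z/2444Z)^*. By CRT, (Z/2444Z)^* ≅ (Z/4Z)^* × (Z/13Z)^* × (Z/47Z)^*. Each prime-power unit group is (Z/4Z)^* ≅ Z/2Z; (Z/13Z)^* ≅ Z/12Z; (Z/47Z)^* ≅ Z/46Z. Hence Gal(Q(zeta_2444)/Q) ≅ Z/2Z × Z/12Z × Z/46Z.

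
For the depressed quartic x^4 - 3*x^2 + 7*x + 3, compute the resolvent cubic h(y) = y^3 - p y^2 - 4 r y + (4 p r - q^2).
h(y) = y^3 + 3*y^2 - 12*y - 85

Identify coefficients: p = -3, q = 7, r = 3.
Plug into h(y) = y^3 - p y^2 - 4 r y + (4 p r - q^2):
  h(y) = y^3 - (-3) y^2 - 4*(3) y + (4*(-3)*(3) - (7)^2)
       = y^3 + (3) y^2 + (-12) y + (-85).
Simplifying: h(y) = y^3 + 3*y^2 - 12*y - 85.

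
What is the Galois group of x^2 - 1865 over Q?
Gal(K/Q) = Z/2Z (cyclic of order 2)

x^2 - 1865 is irreducible over Q since 1865 is not a rational square. The splitting field Q(sqrt(1865)) has degree 2 over Q, and its unique nontrivial automorphism is sqrt(1865) ↦ -sqrt(1865). Hence Gal(Q(sqrt(1865))/Q) = Z/2Z.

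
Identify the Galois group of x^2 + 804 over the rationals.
Gal(K/Q) = Z/2Z (cyclic of order 2)

x^2 + 804 is irreducible over Q since -804 is not a rational square. The splitting field Q(sqrt(-804)) has degree 2 over Q, and its unique nontrivial automorphism is sqrt(-804) ↦ -sqrt(-804). Hence Gal(Q(sqrt(-804))/Q) = Z/2Z.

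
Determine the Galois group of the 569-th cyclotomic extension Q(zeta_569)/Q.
|Gal(Q(zeta_569)/Q)| = phi(569) = 568; group ≅ (Z/569Z)^* ≅ Z/568Z

The n-th cyclotomic polynomial Φ_569(x) is the minimal polynomial of zeta_569 over Q and has degree phi(569) = 568. So Q(zeta_569) is a degree-568 Galois extension with Galois group (Z/569Z)^*. (Z/569Z)^* is cyclic since 569 is an odd prime power (or 4). Hence Gal(Q(zeta_569)/Q) ≅ Z/568Z.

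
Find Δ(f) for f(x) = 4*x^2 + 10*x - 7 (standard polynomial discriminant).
Δ = 212

For a quadratic a x^2 + b x + c the discriminant is Δ = b^2 - 4ac = (10)^2 - 4*(4)*(-7) = 100 - (-112) = 212.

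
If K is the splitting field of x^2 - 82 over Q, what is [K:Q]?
[K:Q] = 2

The polynomial x^2 - 82 is irreducible over Q since 82 is not a perfect square. Its splitting field is Q(sqrt(82)), which has degree 2 over Q.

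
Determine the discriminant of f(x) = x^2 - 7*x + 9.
Δ = 13

For a quadratic a x^2 + b x + c the discriminant is Δ = b^2 - 4ac = (-7)^2 - 4*(1)*(9) = 49 - (36) = 13.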